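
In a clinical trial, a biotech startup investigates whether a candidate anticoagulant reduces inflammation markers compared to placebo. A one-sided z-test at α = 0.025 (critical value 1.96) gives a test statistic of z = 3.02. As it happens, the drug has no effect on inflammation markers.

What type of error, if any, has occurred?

The conventional null hypothesis is that the drug has no effect on inflammation markers.
Since z = 3.02 > z* = 1.96, H₀ is rejected.
H₀ is true (actually the drug has no effect on inflammation markers).
Rejecting a true H₀ is a Type I error.

Type I error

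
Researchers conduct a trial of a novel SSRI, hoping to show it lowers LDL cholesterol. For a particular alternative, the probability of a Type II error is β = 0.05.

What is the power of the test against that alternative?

Power = 1 − β = 1 − 0.05 = 0.95.

0.95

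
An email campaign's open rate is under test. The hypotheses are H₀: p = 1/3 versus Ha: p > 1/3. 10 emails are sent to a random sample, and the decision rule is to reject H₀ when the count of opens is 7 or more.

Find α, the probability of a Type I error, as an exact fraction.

Under H₀, X ~ Binomial(10, 1/3), and α = P(X ≥ 7).
Summing C(10,j)(1/3)^j(2/3)^{10−j} for j = 7,…,10 gives 43/2187.

43/2187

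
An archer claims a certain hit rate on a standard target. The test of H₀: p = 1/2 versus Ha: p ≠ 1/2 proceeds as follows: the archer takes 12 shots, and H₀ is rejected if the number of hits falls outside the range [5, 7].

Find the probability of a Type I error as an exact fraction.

Under H₀, S ~ Binomial(12, 1/2); α is the probability of landing in either tail, P(S ≤ 4) + P(S ≥ 8).
The two tails are symmetric, so α = 2·(1 + 12 + 66 + 220 + 495)/2^12 = 1588/4096 = 397/1024.

397/1024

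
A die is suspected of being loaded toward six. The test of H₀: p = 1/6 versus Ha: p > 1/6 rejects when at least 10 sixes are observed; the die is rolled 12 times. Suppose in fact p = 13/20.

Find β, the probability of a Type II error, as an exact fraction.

695265215827749/819200000000000

A Type II error is failing to reject when Ha holds: with p = 13/20, β = P(S ≤ 9).
Equivalently, β = 1 − P(S ≥ 10) = 695265215827749/819200000000000.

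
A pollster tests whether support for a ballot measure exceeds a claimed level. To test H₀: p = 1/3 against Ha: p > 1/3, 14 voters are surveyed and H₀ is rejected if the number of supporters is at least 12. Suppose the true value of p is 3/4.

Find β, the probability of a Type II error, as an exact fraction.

β = P(fail to reject H₀ | Ha true) = P(Y ≤ 11 | p = 3/4), Y ~ Binomial(14, 3/4).
Equivalently, β = 1 − P(Y ≥ 12) = 96485417/134217728.

96485417/134217728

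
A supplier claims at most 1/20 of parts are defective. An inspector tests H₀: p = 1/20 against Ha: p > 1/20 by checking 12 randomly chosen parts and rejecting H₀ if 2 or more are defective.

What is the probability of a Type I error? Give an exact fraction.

Under H₀, Y ~ Binomial(12, 1/20); the Type I error rate is P(Y ≥ 2).
Via the complement, α = 1 − Σ_{j=0}^{1} C(12,j)(1/20)^j(19/20)^{12-j} = 484801974155211/4096000000000000.

484801974155211/4096000000000000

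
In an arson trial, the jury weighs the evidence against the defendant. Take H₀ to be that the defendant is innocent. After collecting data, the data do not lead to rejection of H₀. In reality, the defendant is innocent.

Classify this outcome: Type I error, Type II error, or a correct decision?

The test retained a true H₀ — the decision matches the true state.

No error (correct decision).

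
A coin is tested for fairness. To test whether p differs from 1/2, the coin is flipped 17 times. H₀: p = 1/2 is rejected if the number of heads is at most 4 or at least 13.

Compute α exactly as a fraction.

Under H₀, X ~ Binomial(17, 1/2); α is the probability of landing in either tail, P(X ≤ 4) + P(X ≥ 13).
Each tail has probability (1 + 17 + 136 + 680 + 2380)/131072; doubling gives α = 6428/131072 = 1607/32768.

1607/32768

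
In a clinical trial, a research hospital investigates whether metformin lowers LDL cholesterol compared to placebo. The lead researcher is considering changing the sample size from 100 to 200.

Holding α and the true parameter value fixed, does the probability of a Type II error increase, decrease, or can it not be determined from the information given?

It decreases.

Increasing n separates the H₀ and Ha sampling distributions, so under Ha fewer outcomes land in the acceptance region.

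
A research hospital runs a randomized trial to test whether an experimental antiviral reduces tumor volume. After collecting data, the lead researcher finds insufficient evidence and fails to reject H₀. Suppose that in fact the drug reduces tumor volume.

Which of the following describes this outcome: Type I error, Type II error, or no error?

Type II error

The conventional null hypothesis here is that the drug has no effect on tumor volume.
H₀ was not rejected, but H₀ is actually false.
Failing to reject a false null hypothesis is a Type II error (false negative).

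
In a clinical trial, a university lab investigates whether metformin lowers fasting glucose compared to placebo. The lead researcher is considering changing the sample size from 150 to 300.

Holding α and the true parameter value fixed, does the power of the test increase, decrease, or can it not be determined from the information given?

It increases.

A larger sample reduces the standard error, pulling the sampling distribution under Ha further from the non-rejection region.
Since power = 1 − β and β decreases, power increases.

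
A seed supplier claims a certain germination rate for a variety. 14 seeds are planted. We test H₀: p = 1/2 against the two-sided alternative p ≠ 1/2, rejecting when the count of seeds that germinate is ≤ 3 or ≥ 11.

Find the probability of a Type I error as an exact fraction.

α = P(K ≤ 3 or K ≥ 11 | p = 1/2), K ~ Binomial(14, 1/2).
The two tails are symmetric, so α = 2·(1 + 14 + 91 + 364)/2^14 = 940/16384 = 235/4096.

235/4096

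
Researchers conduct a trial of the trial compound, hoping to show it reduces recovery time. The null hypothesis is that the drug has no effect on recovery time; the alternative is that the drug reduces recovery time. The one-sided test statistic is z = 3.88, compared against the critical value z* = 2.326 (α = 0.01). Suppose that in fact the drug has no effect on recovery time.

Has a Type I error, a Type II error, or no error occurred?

Type I error

Since z = 3.88 > z* = 2.326, H₀ is rejected.
H₀ is true (actually the drug has no effect on recovery time).
Rejecting a true H₀ is a Type I error.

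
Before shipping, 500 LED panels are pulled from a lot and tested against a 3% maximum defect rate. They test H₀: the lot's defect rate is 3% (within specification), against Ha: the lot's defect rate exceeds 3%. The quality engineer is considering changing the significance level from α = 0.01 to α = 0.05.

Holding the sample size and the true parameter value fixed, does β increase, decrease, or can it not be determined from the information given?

Relaxing α lowers the evidence threshold; under Ha, outcomes that previously fell short now trigger rejection.

It decreases.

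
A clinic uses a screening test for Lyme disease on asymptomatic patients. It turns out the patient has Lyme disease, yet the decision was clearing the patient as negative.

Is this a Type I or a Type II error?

Type II error

The null hypothesis here is that the patient does not have Lyme disease.
'Clearing the patient as negative' corresponds to failing to reject H₀.
H₀ was not rejected but H₀ is false — a Type II error (false negative).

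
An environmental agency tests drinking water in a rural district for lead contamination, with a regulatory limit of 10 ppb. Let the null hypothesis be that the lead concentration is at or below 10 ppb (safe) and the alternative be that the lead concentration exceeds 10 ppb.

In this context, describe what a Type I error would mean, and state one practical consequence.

A Type I error would mean concluding that the lead concentration exceeds 10 ppb when in fact the lead concentration is at or below 10 ppb (safe). Consequence: a clean site is subjected to costly and unnecessary remediation.

A Type I error is rejecting H₀ when H₀ is true.
Here that means declaring the site contaminated and ordering remediation when actually the lead concentration is at or below 10 ppb (safe).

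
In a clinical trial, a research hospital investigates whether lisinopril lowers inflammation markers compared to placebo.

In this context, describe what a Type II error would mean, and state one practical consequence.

With the conventional null hypothesis that the drug has no effect on inflammation markers:
A Type II error is failing to reject H₀ when H₀ is false.
Here that means concluding there is insufficient evidence that the drug works when actually the drug lowers inflammation markers.

A Type II error would mean concluding that the drug has no effect on inflammation markers (or at least failing to establish that the drug lowers inflammation markers) when in fact the drug lowers inflammation markers. Consequence: patients are denied access to a medication that would have helped them.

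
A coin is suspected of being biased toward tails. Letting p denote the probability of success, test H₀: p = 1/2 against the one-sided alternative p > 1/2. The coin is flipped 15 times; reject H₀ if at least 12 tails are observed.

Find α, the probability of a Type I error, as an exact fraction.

The Type I error probability is α = P(Y ≥ 12) computed under H₀, where Y ~ Binomial(15, 1/2).
P(Y ≥ 12) = [C(15,12) + C(15,13) + C(15,14) + C(15,15)] / 2^15 = (455 + 105 + 15 + 1) / 32768 = 576/32768 = 9/512.

9/512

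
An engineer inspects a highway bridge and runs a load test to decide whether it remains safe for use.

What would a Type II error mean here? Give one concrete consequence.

With the conventional null hypothesis that the structure meets the required load capacity (safe):
A Type II error is failing to reject H₀ when H₀ is false.
Here that means keeping the structure open when actually the structure is structurally deficient.

A Type II error would mean concluding that the structure meets the required load capacity (safe) (or at least failing to establish that the structure is structurally deficient) when in fact the structure is structurally deficient. Consequence: a deficient structure remains in service and may fail under load.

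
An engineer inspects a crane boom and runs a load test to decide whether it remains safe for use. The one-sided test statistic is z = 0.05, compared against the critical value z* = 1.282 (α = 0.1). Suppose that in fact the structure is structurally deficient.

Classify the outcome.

Type II error

The conventional null hypothesis is that the structure meets the required load capacity (safe).
Since z = 0.05 ≤ z* = 1.282, H₀ is not rejected.
H₀ is false (actually the structure is structurally deficient).
Failing to reject a false H₀ is a Type II error.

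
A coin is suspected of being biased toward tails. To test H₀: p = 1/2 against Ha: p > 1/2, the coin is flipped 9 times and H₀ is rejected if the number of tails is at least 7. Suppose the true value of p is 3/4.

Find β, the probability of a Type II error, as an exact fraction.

13085/32768

β = P(fail to reject H₀ | Ha true) = P(Y ≤ 6 | p = 3/4), Y ~ Binomial(9, 3/4).
Adding the binomial probabilities P(Y=0)+…+P(Y=6) at p = 3/4 gives 13085/32768.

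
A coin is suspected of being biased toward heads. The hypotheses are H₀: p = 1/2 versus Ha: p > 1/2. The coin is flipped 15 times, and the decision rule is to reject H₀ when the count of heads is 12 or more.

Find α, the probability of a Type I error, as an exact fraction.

9/512

The Type I error probability is α = P(X ≥ 12) computed under H₀, where X ~ Binomial(15, 1/2).
Summing the upper tail: (455 + 105 + 15 + 1) / 2^15 = 576/32768 = 9/512.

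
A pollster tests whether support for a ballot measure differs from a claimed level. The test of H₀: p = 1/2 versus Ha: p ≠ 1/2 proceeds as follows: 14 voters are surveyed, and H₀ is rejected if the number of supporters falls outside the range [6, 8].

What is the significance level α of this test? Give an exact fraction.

Under H₀, S ~ Binomial(14, 1/2); α is the probability of landing in either tail, P(S ≤ 5) + P(S ≥ 9).
The two tails are symmetric, so α = 2·(1 + 14 + 91 + 364 + 1001 + 2002)/2^14 = 6946/16384 = 3473/8192.

3473/8192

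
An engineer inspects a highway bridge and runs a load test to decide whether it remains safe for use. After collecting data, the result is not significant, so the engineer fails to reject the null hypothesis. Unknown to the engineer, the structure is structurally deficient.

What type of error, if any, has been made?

Type II error

The conventional null hypothesis here is that the structure meets the required load capacity (safe).
H₀ was not rejected, but H₀ is actually false.
Failing to reject a false null hypothesis is a Type II error (false negative).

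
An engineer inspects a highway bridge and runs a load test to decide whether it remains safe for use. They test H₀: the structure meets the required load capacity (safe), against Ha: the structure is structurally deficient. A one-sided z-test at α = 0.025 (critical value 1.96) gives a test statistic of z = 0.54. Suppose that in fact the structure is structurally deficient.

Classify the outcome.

Since z = 0.54 ≤ z* = 1.96, H₀ is not rejected.
H₀ is false (actually the structure is structurally deficient).
Failing to reject a false H₀ is a Type II error.

Type II error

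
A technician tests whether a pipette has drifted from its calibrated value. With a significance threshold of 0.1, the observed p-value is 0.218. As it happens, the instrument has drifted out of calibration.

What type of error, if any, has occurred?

The conventional null hypothesis is that the instrument is correctly calibrated.
Since p = 0.218 ≥ α = 0.1, H₀ is not rejected.
H₀ is false (actually the instrument has drifted out of calibration).
Failing to reject a false H₀ is a Type II error.

Type II error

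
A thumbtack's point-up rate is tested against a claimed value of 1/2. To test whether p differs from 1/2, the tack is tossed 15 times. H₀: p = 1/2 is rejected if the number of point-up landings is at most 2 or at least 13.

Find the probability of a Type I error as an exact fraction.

121/16384

α = P(Y ≤ 2 or Y ≥ 13 | p = 1/2), Y ~ Binomial(15, 1/2).
The two tails are symmetric, so α = 2·(1 + 15 + 105)/2^15 = 242/32768 = 121/16384.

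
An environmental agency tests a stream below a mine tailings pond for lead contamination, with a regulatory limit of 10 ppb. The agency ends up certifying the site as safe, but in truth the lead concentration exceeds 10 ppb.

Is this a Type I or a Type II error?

The null hypothesis here is that the lead concentration is at or below 10 ppb (safe).
'Certifying the site as safe' corresponds to failing to reject H₀.
H₀ was not rejected but H₀ is false — a Type II error (false negative).

Type II error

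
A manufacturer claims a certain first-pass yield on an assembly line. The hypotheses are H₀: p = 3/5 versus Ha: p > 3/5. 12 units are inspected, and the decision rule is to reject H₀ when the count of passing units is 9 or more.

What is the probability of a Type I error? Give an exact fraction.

α = P(reject H₀ | H₀ true) = P(Y ≥ 9 | p = 3/5), with Y ~ Binomial(12, 3/5).
P(Y ≥ 9) = Σ_{j=9}^{12} C(12,j)·(3/5)^j·(2/5)^{12-j} = 11002797/48828125.

11002797/48828125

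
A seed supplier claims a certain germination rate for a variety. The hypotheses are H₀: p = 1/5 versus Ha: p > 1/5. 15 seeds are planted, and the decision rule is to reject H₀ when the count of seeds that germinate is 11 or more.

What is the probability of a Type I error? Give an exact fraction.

The Type I error probability is α = P(S ≥ 11) computed under H₀, where S ~ Binomial(15, 1/5).
Summing C(15,j)(1/5)^j(4/5)^{15−j} for j = 11,…,15 gives 380301/30517578125.

380301/30517578125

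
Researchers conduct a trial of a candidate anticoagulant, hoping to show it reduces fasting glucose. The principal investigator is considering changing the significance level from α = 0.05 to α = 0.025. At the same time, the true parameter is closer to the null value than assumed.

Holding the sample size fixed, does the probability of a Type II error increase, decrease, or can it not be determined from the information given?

It increases.

A smaller α moves the rejection region further into the tail. With the alternative true, more outcomes now fall outside the rejection region, so failing to reject becomes more likely. A smaller departure from H₀ means the test statistic under Ha is distributed closer to where it would be under H₀; rejection becomes less likely. Both changes push β in the same direction.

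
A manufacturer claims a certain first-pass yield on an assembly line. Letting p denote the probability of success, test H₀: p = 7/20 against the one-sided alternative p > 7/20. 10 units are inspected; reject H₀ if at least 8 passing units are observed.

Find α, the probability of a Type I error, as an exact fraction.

The Type I error probability is α = P(K ≥ 8) computed under H₀, where K ~ Binomial(10, 7/20).
Summing C(10,j)(7/20)^j(13/20)^{10−j} for j = 8,…,10 gives 12342438941/2560000000000.

12342438941/2560000000000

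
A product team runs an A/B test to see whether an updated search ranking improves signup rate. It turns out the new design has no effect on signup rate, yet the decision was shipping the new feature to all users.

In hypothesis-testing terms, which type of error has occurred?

The null hypothesis here is that the new design has no effect on signup rate.
'Shipping the new feature to all users' corresponds to rejecting H₀.
H₀ was rejected but H₀ is true — a Type I error (false positive).

Type I error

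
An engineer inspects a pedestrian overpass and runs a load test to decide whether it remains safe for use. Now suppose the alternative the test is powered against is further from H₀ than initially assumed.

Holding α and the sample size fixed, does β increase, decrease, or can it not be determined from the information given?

A larger true effect moves the Ha sampling distribution further from the H₀ critical value, making rejection more likely when Ha is true.

It decreases.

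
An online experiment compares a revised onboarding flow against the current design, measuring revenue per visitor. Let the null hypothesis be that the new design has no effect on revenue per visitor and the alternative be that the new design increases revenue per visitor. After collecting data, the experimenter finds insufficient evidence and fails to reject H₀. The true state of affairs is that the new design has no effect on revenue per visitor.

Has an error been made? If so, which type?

No error — this is a correct decision.

The test retained a true H₀ — the decision matches the true state.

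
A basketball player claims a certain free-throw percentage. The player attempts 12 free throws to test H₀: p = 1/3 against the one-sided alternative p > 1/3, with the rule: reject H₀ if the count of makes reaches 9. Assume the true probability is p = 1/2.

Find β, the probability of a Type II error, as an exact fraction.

A Type II error is failing to reject when Ha holds: with p = 1/2, β = P(Y ≤ 8).
Summing C(12,j)·(1/2)^j·(1/2)^{12-j} for j = 0..8 gives 3797/4096.

3797/4096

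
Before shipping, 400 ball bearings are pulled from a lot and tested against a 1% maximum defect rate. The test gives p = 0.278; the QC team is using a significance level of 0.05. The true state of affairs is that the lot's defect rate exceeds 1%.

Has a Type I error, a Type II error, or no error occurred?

The conventional null hypothesis is that the lot's defect rate is 1% (within specification).
Since p = 0.278 ≥ α = 0.05, H₀ is not rejected.
H₀ is false (actually the lot's defect rate exceeds 1%).
Failing to reject a false H₀ is a Type II error.

Type II error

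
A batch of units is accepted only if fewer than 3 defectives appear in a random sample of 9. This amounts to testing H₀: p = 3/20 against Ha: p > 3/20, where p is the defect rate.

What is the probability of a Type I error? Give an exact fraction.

4507308909/32000000000

Under H₀, S ~ Binomial(9, 3/20); the Type I error rate is P(S ≥ 3).
Computing the lower-tail complement: 1 − 27492691091/32000000000 = 4507308909/32000000000.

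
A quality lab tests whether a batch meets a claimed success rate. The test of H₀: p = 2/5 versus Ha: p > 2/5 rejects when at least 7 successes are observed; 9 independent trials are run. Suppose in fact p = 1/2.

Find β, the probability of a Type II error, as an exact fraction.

A Type II error is failing to reject when Ha holds: with p = 1/2, β = P(K ≤ 6).
Equivalently, β = 1 − P(K ≥ 7) = 233/256.

233/256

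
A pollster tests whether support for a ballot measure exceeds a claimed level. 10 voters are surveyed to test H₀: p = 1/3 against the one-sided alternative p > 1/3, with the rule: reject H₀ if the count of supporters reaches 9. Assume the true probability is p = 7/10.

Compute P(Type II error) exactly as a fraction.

8506916541/10000000000

Under the alternative p = 7/10, Y ~ Binomial(10, 7/10); β is the probability the test does not reject, P(Y < 9).
Summing C(10,j)·(7/10)^j·(3/10)^{10-j} for j = 0..8 gives 8506916541/10000000000.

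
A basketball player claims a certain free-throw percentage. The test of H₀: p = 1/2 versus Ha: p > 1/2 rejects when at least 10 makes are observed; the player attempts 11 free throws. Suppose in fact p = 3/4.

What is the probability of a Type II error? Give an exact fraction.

1683809/2097152

β = P(fail to reject H₀ | Ha true) = P(K ≤ 9 | p = 3/4), K ~ Binomial(11, 3/4).
Adding the binomial probabilities P(K=0)+…+P(K=9) at p = 3/4 gives 1683809/2097152.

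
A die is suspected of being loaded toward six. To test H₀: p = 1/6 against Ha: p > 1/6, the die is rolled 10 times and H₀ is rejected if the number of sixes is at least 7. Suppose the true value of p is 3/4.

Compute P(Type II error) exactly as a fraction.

58753/262144

Under the alternative p = 3/4, S ~ Binomial(10, 3/4); β is the probability the test does not reject, P(S < 7).
Equivalently, β = 1 − P(S ≥ 7) = 58753/262144.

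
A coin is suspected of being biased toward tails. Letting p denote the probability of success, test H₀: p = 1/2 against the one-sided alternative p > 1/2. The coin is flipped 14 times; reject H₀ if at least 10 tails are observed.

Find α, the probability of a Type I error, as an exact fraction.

Under H₀, Y ~ Binomial(14, 1/2), and α = P(Y ≥ 10).
P(Y ≥ 10) = [C(14,10) + C(14,11) + C(14,12) + C(14,13) + C(14,14)] / 2^14 = (1001 + 364 + 91 + 14 + 1) / 16384 = 1471/16384.

1471/16384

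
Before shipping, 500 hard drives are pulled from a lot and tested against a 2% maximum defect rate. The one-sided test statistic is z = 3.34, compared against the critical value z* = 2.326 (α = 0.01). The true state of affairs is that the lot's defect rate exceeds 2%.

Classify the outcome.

Neither — the decision is correct.

The conventional null hypothesis is that the lot's defect rate is 2% (within specification).
Since z = 3.34 > z* = 2.326, H₀ is rejected.
H₀ is false (actually the lot's defect rate exceeds 2%).
The decision matches the true state — no error.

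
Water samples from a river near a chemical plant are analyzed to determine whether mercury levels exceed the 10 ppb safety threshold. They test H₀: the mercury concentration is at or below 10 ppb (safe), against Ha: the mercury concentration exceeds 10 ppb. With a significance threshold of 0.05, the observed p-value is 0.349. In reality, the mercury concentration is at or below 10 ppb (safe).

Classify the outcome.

No error — this is a correct decision.

Since p = 0.349 ≥ α = 0.05, H₀ is not rejected.
H₀ is true (actually the mercury concentration is at or below 10 ppb (safe)).
The decision matches the true state — no error.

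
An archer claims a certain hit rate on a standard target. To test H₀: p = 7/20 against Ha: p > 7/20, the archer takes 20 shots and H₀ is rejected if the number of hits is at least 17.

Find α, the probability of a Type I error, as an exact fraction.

The Type I error probability is α = P(S ≥ 17) computed under H₀, where S ~ Binomial(20, 7/20).
P(S ≥ 17) = Σ_{j=17}^{20} C(20,j)·(7/20)^j·(13/20)^{20-j} = 637973598365478054631/104857600000000000000000000.

637973598365478054631/104857600000000000000000000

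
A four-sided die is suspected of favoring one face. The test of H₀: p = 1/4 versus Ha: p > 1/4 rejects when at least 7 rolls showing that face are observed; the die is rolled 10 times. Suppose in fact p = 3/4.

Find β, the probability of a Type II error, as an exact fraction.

A Type II error is failing to reject when Ha holds: with p = 3/4, β = P(X ≤ 6).
Equivalently, β = 1 − P(X ≥ 7) = 58753/262144.

58753/262144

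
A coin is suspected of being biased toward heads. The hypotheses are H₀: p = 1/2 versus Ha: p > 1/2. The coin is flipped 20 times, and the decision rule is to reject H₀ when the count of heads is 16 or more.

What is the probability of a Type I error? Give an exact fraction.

α = P(reject H₀ | H₀ true) = P(S ≥ 16 | p = 1/2), with S ~ Binomial(20, 1/2).
Summing the upper tail: (4845 + 1140 + 190 + 20 + 1) / 2^20 = 6196/1048576 = 1549/262144.

1549/262144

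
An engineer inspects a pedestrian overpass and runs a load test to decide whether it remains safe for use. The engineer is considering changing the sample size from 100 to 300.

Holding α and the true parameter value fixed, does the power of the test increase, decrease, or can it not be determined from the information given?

Increasing n separates the H₀ and Ha sampling distributions, so under Ha fewer outcomes land in the acceptance region.
Since power = 1 − β and β decreases, power increases.

It increases.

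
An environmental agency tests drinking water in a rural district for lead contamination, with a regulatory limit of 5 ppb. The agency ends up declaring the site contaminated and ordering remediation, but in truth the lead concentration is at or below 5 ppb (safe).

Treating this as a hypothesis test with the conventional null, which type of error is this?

The null hypothesis here is that the lead concentration is at or below 5 ppb (safe).
'Declaring the site contaminated and ordering remediation' corresponds to rejecting H₀.
H₀ was rejected but H₀ is true — a Type I error (false positive).

Type I error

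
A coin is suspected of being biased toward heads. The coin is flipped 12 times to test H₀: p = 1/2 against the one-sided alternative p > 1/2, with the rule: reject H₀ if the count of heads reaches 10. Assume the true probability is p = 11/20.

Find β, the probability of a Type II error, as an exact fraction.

784677287856069/819200000000000

Under the alternative p = 11/20, X ~ Binomial(12, 11/20); β is the probability the test does not reject, P(X < 10).
Adding the binomial probabilities P(X=0)+…+P(X=9) at p = 11/20 gives 784677287856069/819200000000000.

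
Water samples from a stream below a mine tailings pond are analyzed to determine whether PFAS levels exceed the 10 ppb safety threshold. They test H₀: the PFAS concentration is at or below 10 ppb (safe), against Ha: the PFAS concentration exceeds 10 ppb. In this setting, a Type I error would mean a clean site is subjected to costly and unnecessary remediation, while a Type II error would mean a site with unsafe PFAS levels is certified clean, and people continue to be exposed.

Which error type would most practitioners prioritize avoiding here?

The Type II consequence (a site with unsafe PFAS levels is certified clean, and people continue to be exposed) is more severe than the Type I consequence (a clean site is subjected to costly and unnecessary remediation).

Type II error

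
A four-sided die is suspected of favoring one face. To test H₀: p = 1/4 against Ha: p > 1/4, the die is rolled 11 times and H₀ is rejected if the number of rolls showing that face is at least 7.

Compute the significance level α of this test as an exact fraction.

15857/2097152

α = P(reject H₀ | H₀ true) = P(Y ≥ 7 | p = 1/4), with Y ~ Binomial(11, 1/4).
Adding the binomial terms for j = 7 through 11 with p = 1/4 yields 15857/2097152.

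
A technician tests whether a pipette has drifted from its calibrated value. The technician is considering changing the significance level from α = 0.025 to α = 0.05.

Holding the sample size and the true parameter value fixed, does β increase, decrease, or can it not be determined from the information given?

A larger α widens the rejection region, so when the alternative is true more outcomes lead to rejection — failing to reject becomes less likely.

It decreases.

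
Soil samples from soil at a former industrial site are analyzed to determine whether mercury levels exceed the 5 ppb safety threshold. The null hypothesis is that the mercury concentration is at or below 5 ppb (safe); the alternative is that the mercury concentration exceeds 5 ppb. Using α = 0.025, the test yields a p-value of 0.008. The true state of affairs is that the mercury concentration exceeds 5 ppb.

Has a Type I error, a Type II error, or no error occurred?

Since p = 0.008 < α = 0.025, H₀ is rejected.
H₀ is false (actually the mercury concentration exceeds 5 ppb).
The decision matches the true state — no error.

Neither — the decision is correct.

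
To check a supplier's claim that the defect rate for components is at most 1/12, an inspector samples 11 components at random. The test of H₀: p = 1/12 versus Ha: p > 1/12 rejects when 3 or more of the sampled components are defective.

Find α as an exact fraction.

Under H₀, X ~ Binomial(11, 1/12); the Type I error rate is P(X ≥ 3).
Via the complement, α = 1 − Σ_{j=0}^{2} C(11,j)(1/12)^j(11/12)^{11-j} = 1581403943/27518828544.

1581403943/27518828544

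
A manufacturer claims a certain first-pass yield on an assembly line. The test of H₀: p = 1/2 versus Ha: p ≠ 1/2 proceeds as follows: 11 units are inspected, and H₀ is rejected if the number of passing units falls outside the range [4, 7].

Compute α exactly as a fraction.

29/128

α = P(K ≤ 3 or K ≥ 8 | p = 1/2), K ~ Binomial(11, 1/2).
The two tails are symmetric, so α = 2·(1 + 11 + 55 + 165)/2^11 = 464/2048 = 29/128.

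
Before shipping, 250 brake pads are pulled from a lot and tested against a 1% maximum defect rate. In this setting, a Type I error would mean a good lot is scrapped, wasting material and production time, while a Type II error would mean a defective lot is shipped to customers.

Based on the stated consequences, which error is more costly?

Type II error

The Type II consequence (a defective lot is shipped to customers) is more severe than the Type I consequence (a good lot is scrapped, wasting material and production time).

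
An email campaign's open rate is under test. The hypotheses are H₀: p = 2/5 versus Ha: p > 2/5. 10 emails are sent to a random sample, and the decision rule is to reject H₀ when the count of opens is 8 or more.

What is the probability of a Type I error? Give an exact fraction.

Under H₀, X ~ Binomial(10, 2/5), and α = P(X ≥ 8).
P(X ≥ 8) = Σ_{j=8}^{10} C(10,j)·(2/5)^j·(3/5)^{10-j} = 120064/9765625.

120064/9765625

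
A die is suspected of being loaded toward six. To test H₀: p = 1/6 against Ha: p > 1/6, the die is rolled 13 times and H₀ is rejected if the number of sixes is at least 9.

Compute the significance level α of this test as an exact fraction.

α = P(reject H₀ | H₀ true) = P(K ≥ 9 | p = 1/6), with K ~ Binomial(13, 1/6).
Summing C(13,j)(1/6)^j(5/6)^{13−j} for j = 9,…,13 gives 53849/1451188224.

53849/1451188224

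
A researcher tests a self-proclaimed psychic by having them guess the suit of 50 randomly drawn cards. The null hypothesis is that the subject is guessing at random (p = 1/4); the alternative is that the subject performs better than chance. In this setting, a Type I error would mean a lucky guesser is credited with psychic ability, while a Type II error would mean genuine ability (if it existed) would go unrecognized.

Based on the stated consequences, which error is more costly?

Type I error

The Type I consequence (a lucky guesser is credited with psychic ability) is more severe than the Type II consequence (genuine ability (if it existed) would go unrecognized).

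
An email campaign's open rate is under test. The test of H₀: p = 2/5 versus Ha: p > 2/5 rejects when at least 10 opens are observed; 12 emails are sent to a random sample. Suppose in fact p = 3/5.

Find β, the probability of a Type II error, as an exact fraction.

44753744/48828125

A Type II error is failing to reject when Ha holds: with p = 3/5, β = P(S ≤ 9).
Equivalently, β = 1 − P(S ≥ 10) = 44753744/48828125.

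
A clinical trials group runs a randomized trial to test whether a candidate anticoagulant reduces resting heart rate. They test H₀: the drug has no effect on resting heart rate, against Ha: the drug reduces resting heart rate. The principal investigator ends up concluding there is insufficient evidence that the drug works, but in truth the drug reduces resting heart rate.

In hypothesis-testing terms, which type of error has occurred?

Type II error

'Concluding there is insufficient evidence that the drug works' corresponds to failing to reject H₀.
H₀ was not rejected but H₀ is false — a Type II error (false negative).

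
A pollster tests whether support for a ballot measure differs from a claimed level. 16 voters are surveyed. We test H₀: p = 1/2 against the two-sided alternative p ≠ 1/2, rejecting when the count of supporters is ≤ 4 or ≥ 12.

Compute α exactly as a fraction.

2517/32768

The significance level is the null-hypothesis probability of the rejection region {≤4} ∪ {≥12}.
Each tail has probability (1 + 16 + 120 + 560 + 1820)/65536; doubling gives α = 5034/65536 = 2517/32768.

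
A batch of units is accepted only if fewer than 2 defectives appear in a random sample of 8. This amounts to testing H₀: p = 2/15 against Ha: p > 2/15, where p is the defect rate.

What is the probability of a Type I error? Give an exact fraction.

743183632/2562890625

The significance level is the probability, assuming p = 2/15, of seeing 2 or more defectives in 8 draws.
α = 1 − P(K ≤ 1) = 1 − 1819706993/2562890625 = 743183632/2562890625.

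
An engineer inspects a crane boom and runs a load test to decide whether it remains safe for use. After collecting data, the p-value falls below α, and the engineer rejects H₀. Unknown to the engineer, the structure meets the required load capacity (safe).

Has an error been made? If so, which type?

Type I error

The conventional null hypothesis here is that the structure meets the required load capacity (safe).
H₀ was rejected, but H₀ is actually true.
Rejecting a true null hypothesis is a Type I error (false positive).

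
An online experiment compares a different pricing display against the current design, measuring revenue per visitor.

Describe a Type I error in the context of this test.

A Type I error would mean concluding that the new design increases revenue per visitor when in fact the new design has no effect on revenue per visitor.

With the conventional null hypothesis that the new design has no effect on revenue per visitor:
A Type I error is rejecting H₀ when H₀ is true.
Here that means shipping the new feature to all users when actually the new design has no effect on revenue per visitor.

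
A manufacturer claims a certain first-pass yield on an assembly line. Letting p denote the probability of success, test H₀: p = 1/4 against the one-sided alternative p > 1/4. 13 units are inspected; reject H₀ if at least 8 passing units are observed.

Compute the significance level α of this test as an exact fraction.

Under H₀, S ~ Binomial(13, 1/4), and α = P(S ≥ 8).
Adding the binomial terms for j = 8 through 13 with p = 1/4 yields 23695/4194304.

23695/4194304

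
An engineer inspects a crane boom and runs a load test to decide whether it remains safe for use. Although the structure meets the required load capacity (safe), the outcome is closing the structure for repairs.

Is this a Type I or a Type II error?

The null hypothesis here is that the structure meets the required load capacity (safe).
'Closing the structure for repairs' corresponds to rejecting H₀.
H₀ was rejected but H₀ is true — a Type I error (false positive).

Type I error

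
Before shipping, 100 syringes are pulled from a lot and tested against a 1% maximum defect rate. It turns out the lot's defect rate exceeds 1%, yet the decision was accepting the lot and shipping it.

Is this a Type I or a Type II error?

The null hypothesis here is that the lot's defect rate is 1% (within specification).
'Accepting the lot and shipping it' corresponds to failing to reject H₀.
H₀ was not rejected but H₀ is false — a Type II error (false negative).

Type II error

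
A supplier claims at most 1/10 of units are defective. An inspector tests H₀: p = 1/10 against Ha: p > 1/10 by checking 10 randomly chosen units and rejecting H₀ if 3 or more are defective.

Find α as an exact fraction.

87738533/1250000000

α = P(reject H₀ | H₀ true) = P(X ≥ 3 | p = 1/10), X ~ Binomial(10, 1/10).
Computing the lower-tail complement: 1 − 1162261467/1250000000 = 87738533/1250000000.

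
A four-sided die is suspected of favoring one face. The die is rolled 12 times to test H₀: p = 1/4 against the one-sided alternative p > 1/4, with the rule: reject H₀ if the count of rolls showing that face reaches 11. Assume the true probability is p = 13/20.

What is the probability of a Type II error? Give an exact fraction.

3922160441778411/4096000000000000

β = P(fail to reject H₀ | Ha true) = P(X ≤ 10 | p = 13/20), X ~ Binomial(12, 13/20).
Equivalently, β = 1 − P(X ≥ 11) = 3922160441778411/4096000000000000.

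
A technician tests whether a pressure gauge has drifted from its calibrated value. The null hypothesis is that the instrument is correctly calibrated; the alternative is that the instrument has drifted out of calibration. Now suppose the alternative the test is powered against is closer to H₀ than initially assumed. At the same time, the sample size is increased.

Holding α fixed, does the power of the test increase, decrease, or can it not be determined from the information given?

The first change alone would make β increase; the second alone would make β decrease. Which effect dominates depends on the magnitudes, which are not given.
Since power = 1 − β, the effect on power is likewise indeterminate.

Cannot be determined from the information given.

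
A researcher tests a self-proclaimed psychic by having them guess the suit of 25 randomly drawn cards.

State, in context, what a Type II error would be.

A Type II error would mean concluding that the subject is guessing at random (p = 1/4) (or at least failing to establish that the subject performs better than chance) when in fact the subject performs better than chance.

With the conventional null hypothesis that the subject is guessing at random (p = 1/4):
A Type II error is failing to reject H₀ when H₀ is false.
Here that means concluding there is no evidence of ability when actually the subject performs better than chance.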